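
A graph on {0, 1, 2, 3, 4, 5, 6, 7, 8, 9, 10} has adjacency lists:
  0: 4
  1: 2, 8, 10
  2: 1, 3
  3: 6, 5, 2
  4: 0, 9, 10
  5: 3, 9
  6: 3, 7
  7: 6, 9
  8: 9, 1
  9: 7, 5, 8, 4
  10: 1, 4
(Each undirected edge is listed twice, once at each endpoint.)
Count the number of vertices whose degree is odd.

4

Degrees: 0:1, 1:3, 2:2, 3:3, 4:3, 5:2, 6:2, 7:2, 8:2, 9:4, 10:2
Odd-degree vertices: 0, 1, 3, 4.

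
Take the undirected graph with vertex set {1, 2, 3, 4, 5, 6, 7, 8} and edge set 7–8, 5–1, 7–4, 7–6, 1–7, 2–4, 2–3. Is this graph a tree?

Yes

The graph has 8 vertices and 7 edges.
It is connected with exactly 7 edges, hence acyclic — it is a tree.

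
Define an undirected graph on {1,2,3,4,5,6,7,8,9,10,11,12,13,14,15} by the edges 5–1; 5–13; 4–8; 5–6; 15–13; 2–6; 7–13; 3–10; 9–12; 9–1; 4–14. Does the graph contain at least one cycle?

The graph has 15 vertices, 11 edges, and 4 connected components.
A forest on 15 vertices with 4 components has exactly 11 edges, which matches — so no cycle.

No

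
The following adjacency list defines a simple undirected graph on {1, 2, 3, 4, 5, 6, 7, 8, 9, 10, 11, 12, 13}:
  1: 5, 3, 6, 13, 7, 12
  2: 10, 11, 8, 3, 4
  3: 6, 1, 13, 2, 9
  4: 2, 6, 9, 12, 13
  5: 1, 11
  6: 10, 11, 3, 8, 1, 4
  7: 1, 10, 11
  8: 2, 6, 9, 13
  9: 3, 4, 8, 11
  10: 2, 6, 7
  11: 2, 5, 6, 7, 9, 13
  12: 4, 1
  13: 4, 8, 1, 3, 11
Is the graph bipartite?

1-3-13-1 is an odd cycle (length 3), and a bipartite graph can contain only even cycles.

No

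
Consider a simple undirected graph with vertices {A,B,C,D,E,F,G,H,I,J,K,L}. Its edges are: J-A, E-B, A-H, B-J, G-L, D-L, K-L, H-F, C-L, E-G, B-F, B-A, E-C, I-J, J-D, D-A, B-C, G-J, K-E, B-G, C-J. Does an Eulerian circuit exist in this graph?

Degrees: A:4, B:6, C:4, D:3, E:4, F:2, G:4, H:2, I:1, J:6, K:2, L:4
D, I have odd degree; an Eulerian circuit needs every degree to be even, so none exists.

No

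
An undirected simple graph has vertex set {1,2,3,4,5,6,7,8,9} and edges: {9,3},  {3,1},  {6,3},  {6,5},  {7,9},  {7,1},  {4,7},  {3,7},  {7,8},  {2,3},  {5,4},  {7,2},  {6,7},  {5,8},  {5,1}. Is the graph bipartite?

The cycle 7-3-9-7 has length 3, which is odd, so the graph is not bipartite.

No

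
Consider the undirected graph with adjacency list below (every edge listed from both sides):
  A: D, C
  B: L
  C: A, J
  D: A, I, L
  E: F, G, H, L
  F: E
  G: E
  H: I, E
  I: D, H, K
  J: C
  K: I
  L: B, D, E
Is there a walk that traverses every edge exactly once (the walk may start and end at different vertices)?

No

Degrees: A:2, B:1, C:2, D:3, E:4, F:1, G:1, H:2, I:3, J:1, K:1, L:3
Odd-degree vertices: B, D, F, G, I, J, K, L (8 total).
An Eulerian trail requires 0 or 2 odd-degree vertices; here there are 8.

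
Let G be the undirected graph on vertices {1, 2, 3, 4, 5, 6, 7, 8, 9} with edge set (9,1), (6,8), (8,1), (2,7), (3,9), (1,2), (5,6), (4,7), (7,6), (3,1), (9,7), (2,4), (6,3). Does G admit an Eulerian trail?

No

Degrees: 1:4, 2:3, 3:3, 4:2, 5:1, 6:4, 7:4, 8:2, 9:3
Odd-degree vertices: 2, 3, 5, 9 (4 total).
An Eulerian trail requires 0 or 2 odd-degree vertices; here there are 4.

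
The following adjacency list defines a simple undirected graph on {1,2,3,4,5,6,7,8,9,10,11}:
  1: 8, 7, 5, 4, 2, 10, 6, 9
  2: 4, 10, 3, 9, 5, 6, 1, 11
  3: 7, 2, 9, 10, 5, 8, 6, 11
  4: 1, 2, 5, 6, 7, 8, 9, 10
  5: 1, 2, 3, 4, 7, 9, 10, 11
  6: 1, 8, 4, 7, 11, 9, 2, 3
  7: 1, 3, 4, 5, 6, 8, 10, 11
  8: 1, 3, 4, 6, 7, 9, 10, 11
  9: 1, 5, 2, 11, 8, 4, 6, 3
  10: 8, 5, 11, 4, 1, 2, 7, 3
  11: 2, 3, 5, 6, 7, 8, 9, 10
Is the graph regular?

Yes

Degrees: 1:8, 2:8, 3:8, 4:8, 5:8, 6:8, 7:8, 8:8, 9:8, 10:8, 11:8
All degrees equal 8; the graph is regular.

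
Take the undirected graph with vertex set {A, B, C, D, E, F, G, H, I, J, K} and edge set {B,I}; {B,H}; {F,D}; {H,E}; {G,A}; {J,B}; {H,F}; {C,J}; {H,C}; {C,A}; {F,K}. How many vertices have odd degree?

8

Degrees: A:2, B:3, C:3, D:1, E:1, F:3, G:1, H:4, I:1, J:2, K:1
Odd-degree vertices: B, C, D, E, F, G, I, K.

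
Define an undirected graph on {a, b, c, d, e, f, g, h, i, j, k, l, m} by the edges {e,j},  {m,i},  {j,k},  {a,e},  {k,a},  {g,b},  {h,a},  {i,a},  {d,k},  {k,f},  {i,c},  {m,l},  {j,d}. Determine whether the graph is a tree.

|V| = 13, |E| = 13.
It is not connected, so it is not a tree.

No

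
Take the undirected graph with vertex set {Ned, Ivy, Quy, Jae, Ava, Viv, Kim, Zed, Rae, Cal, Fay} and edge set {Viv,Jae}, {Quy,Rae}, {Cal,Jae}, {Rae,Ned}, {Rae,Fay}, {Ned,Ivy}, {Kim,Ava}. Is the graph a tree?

|V| = 11, |E| = 7.
It is not connected, so it is not a tree.

No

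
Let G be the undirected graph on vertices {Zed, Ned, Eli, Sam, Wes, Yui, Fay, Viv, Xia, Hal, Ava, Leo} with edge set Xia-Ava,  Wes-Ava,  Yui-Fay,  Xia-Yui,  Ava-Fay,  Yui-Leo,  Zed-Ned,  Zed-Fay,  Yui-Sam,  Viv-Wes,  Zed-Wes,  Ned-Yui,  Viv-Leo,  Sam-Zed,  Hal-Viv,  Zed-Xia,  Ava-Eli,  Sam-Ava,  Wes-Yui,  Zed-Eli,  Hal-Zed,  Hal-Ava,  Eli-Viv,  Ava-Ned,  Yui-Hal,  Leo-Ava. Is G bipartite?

Yes

Color {Ned, Eli, Sam, Wes, Fay, Xia, Hal, Leo} black and {Zed, Yui, Viv, Ava} white. No edge joins two same-colored vertices, so the graph is bipartite.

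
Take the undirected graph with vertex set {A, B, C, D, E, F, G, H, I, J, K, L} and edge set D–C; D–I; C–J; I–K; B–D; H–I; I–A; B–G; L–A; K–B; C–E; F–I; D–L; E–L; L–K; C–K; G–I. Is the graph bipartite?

Yes

A valid 2-coloring puts {B, C, I, L} on one side and {A, D, E, F, G, H, J, K} on the other; every edge crosses between the two sides.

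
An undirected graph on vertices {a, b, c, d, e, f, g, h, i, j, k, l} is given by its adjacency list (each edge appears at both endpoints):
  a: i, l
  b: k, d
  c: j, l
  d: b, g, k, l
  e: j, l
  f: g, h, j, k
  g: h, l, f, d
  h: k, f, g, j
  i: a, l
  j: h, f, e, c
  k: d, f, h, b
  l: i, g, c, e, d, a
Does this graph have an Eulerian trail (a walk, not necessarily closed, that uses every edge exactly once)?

Yes

Degrees: a:2, b:2, c:2, d:4, e:2, f:4, g:4, h:4, i:2, j:4, k:4, l:6
Odd-degree vertices: none (0 total).
With 0 odd-degree vertices and all edges in one connected piece, an Eulerian trail exists.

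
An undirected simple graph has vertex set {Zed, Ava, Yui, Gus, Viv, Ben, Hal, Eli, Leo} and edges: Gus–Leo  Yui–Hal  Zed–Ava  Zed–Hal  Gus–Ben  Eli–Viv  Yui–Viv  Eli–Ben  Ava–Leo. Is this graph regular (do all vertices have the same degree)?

Yes

Degrees: Zed:2, Ava:2, Yui:2, Gus:2, Viv:2, Ben:2, Hal:2, Eli:2, Leo:2
Every vertex has degree 2, so the graph is 2-regular.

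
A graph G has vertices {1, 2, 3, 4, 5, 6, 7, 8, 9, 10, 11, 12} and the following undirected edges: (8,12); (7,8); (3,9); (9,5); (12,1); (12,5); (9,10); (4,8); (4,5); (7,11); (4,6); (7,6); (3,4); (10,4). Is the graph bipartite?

A valid 2-coloring puts {2, 4, 7, 9, 12} on one side and {1, 3, 5, 6, 8, 10, 11} on the other; every edge crosses between the two sides.

Yes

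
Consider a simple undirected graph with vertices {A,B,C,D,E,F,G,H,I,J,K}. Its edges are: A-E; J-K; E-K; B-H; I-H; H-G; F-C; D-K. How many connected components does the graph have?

Component: {C, F}
Component: {B, G, H, I}
Component: {A, D, E, J, K}

3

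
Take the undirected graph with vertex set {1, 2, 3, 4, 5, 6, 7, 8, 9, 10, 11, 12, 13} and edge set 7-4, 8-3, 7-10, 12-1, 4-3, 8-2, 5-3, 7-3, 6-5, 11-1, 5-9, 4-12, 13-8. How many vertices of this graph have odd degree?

10

Degrees: 1:2, 2:1, 3:4, 4:3, 5:3, 6:1, 7:3, 8:3, 9:1, 10:1, 11:1, 12:2, 13:1
Odd-degree vertices: 2, 4, 5, 6, 7, 8, 9, 10, 11, 13.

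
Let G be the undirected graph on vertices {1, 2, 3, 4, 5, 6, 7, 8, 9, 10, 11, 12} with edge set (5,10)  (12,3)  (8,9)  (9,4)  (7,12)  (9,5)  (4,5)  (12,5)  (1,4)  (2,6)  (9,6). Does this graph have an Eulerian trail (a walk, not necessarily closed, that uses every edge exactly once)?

Degrees: 1:1, 2:1, 3:1, 4:3, 5:4, 6:2, 7:1, 8:1, 9:4, 10:1, 11:0, 12:3
Odd-degree vertices: 1, 2, 3, 4, 7, 8, 10, 12 (8 total).
With 8 odd-degree vertices (more than two), no single trail can use every edge.

No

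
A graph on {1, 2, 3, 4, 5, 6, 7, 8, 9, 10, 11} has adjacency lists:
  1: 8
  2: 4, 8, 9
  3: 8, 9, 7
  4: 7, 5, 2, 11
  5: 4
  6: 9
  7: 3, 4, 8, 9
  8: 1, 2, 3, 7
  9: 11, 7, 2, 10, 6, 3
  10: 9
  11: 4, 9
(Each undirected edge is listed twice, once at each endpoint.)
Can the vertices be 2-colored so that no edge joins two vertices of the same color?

7-3-9-7 is an odd cycle (length 3), and a bipartite graph can contain only even cycles.

No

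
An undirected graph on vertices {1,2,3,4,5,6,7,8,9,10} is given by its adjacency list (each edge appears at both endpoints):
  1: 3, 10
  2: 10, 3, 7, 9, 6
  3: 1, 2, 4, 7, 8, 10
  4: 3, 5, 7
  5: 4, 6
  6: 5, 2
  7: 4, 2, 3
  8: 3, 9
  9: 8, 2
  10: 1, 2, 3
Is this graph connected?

Starting from 1 and exploring outward reaches every vertex (1, 3, 10, 2, 4, 7, 8, 9, 6, 5); the graph is connected.

Yes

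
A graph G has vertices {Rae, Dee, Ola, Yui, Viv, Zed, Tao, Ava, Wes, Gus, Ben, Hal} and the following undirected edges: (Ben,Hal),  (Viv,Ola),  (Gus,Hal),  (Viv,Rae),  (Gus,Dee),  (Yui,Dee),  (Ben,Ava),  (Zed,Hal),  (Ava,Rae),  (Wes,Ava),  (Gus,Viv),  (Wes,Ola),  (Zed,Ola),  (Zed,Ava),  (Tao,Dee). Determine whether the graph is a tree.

The graph has 12 vertices and 15 edges.
A tree on 12 vertices has exactly 11 edges; this graph has 15, so it contains a cycle and is not a tree.

No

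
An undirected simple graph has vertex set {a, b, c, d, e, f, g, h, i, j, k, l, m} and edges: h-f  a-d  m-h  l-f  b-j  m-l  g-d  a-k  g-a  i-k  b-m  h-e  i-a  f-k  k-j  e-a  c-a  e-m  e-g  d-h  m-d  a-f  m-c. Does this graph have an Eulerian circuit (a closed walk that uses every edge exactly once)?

No

Degrees: a:7, b:2, c:2, d:4, e:4, f:4, g:3, h:4, i:2, j:2, k:4, l:2, m:6
a, g have odd degree; an Eulerian circuit needs every degree to be even, so none exists.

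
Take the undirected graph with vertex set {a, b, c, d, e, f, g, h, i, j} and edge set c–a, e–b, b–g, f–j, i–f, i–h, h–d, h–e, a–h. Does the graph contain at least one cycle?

No

|V| = 10, |E| = 9, number of components = 1.
Since 9 = 10 - 1, the graph is a forest and contains no cycle.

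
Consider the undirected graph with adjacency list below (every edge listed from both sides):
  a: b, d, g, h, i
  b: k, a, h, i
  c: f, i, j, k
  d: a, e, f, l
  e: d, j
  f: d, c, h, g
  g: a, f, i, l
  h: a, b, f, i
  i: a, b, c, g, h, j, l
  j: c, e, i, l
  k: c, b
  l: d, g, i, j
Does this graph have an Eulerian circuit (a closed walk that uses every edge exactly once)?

Degrees: a:5, b:4, c:4, d:4, e:2, f:4, g:4, h:4, i:7, j:4, k:2, l:4
a, i have odd degree; an Eulerian circuit needs every degree to be even, so none exists.

No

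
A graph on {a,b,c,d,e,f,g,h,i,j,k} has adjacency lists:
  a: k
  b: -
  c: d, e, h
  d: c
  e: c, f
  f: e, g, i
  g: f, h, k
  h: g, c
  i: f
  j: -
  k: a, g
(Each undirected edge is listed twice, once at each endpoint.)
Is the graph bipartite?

f-e-c-h-g-f is an odd cycle (length 5), and a bipartite graph can contain only even cycles.

No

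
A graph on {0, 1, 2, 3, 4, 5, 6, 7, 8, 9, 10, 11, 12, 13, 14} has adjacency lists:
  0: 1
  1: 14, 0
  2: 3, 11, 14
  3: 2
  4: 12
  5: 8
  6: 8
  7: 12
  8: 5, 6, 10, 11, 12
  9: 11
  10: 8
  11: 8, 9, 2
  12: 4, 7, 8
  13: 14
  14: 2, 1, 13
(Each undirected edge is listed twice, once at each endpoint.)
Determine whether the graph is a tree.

|V| = 15, |E| = 14.
Connected and |E| = |V| - 1, which characterizes a tree.

Yes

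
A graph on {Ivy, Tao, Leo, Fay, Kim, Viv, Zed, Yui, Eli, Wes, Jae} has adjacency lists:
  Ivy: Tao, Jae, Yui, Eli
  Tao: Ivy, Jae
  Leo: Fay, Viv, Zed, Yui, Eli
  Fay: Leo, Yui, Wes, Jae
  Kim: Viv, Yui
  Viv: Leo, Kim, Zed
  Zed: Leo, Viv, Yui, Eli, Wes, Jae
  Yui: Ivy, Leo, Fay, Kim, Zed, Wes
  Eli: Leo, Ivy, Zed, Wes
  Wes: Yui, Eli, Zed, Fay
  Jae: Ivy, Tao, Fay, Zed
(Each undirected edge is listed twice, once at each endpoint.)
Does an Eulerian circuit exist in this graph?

No

Degrees: Ivy:4, Tao:2, Leo:5, Fay:4, Kim:2, Viv:3, Zed:6, Yui:6, Eli:4, Wes:4, Jae:4
Vertices with odd degree: Leo, Viv. An Eulerian circuit requires all degrees even.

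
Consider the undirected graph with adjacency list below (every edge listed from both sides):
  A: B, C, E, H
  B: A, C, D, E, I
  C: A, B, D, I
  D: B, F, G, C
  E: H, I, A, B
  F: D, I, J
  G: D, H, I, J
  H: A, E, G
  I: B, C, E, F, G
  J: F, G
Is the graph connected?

Starting from A and exploring outward reaches every vertex (A, E, H, C, B, I, G, D, F, J); the graph is connected.

Yes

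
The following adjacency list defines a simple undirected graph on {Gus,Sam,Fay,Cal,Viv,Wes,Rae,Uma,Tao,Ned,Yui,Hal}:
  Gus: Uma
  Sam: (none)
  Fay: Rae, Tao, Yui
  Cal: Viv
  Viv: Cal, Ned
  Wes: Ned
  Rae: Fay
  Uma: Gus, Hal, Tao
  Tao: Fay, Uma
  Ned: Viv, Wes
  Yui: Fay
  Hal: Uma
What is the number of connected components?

3

Component: {Sam}
Component: {Cal, Viv, Wes, Ned}
Component: {Gus, Fay, Rae, Uma, Tao, Yui, Hal}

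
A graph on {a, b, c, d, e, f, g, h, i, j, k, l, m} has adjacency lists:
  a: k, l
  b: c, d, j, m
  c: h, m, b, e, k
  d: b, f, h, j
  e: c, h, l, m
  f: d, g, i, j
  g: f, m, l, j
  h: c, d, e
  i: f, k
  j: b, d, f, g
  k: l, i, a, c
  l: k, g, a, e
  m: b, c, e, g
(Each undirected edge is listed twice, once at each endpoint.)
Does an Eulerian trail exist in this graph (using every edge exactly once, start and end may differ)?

Yes

Degrees: a:2, b:4, c:5, d:4, e:4, f:4, g:4, h:3, i:2, j:4, k:4, l:4, m:4
Odd-degree vertices: c, h (2 total).
The non-isolated vertices are connected and exactly 2 have odd degree, so an Eulerian trail exists (from c to h).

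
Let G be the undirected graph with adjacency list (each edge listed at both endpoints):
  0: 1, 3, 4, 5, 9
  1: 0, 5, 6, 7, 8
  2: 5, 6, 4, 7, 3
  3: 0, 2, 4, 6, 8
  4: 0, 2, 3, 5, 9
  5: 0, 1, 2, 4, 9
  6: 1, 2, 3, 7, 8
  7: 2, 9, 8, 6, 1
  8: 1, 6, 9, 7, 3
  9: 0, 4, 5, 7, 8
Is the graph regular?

Yes

Degrees: 0:5, 1:5, 2:5, 3:5, 4:5, 5:5, 6:5, 7:5, 8:5, 9:5
All degrees equal 5; the graph is regular.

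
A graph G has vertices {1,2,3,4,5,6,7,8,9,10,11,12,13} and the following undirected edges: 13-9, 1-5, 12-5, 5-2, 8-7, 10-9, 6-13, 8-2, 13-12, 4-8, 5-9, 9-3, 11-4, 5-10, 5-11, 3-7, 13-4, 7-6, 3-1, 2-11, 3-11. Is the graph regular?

No

Degrees: 1:2, 2:3, 3:4, 4:3, 5:6, 6:2, 7:3, 8:3, 9:4, 10:2, 11:4, 12:2, 13:4
Degrees are not all equal (e.g. deg(1)=2 but deg(5)=6); not regular.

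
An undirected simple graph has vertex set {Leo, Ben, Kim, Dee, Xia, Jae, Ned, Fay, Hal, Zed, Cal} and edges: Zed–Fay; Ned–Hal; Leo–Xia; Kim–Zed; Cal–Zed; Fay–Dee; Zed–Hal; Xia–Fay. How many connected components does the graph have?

3

Component: {Ben}
Component: {Jae}
Component: {Leo, Kim, Dee, Xia, Ned, Fay, Hal, Zed, Cal}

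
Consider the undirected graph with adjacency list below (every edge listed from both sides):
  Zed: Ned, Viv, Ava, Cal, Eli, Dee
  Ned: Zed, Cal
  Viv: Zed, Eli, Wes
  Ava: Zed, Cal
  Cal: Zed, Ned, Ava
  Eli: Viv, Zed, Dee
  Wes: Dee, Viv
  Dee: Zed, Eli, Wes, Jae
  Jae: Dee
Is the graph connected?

Starting from Zed and exploring outward reaches every vertex (Zed, Ned, Dee, Ava, Eli, Viv, Cal, Wes, Jae); the graph is connected.

Yes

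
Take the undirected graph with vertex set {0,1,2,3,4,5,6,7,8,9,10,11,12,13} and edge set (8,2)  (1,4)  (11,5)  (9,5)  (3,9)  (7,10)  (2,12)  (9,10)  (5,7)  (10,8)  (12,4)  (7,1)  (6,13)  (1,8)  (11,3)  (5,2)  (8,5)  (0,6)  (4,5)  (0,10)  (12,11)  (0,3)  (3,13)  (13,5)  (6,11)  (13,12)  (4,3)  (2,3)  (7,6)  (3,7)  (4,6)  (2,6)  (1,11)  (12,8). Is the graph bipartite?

The cycle 2-8-1-4-6-2 has length 5, which is odd, so the graph is not bipartite.

No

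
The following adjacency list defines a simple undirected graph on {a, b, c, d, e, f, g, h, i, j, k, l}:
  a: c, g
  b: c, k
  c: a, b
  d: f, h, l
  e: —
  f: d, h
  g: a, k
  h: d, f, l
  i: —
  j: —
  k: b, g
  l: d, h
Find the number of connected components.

5

Component: {e}
Component: {i}
Component: {j}
Component: {d, f, h, l}
Component: {a, b, c, g, k}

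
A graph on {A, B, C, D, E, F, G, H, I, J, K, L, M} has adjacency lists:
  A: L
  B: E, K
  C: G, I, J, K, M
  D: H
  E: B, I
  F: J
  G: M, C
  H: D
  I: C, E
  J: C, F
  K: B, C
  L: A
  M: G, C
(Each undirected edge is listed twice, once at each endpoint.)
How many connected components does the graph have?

Component: {A, L}
Component: {D, H}
Component: {B, C, E, F, G, I, J, K, M}

3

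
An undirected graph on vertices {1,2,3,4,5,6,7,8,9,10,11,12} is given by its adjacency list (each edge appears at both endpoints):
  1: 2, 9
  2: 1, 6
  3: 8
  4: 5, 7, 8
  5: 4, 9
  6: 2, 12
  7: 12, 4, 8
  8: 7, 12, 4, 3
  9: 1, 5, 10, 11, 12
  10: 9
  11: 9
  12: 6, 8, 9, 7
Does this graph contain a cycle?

The graph has 12 vertices, 15 edges, and 1 connected component.
One cycle is 7-4-8-7.

Yes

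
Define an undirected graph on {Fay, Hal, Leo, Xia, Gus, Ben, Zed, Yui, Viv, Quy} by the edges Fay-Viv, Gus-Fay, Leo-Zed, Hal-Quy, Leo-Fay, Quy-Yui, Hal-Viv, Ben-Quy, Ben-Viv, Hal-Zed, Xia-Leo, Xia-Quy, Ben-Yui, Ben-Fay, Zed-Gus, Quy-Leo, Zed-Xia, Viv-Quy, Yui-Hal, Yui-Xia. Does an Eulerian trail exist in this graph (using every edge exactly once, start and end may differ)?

Degrees: Fay:4, Hal:4, Leo:4, Xia:4, Gus:2, Ben:4, Zed:4, Yui:4, Viv:4, Quy:6
Odd-degree vertices: none (0 total).
The non-isolated vertices are connected and exactly 0 have odd degree, so an Eulerian trail exists.

Yes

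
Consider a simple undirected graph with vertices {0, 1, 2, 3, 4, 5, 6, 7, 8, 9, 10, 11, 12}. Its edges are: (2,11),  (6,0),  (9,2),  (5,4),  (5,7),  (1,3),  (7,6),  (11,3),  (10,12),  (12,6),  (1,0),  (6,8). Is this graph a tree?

|V| = 13, |E| = 12.
It is connected with exactly 12 edges, hence acyclic — it is a tree.

Yes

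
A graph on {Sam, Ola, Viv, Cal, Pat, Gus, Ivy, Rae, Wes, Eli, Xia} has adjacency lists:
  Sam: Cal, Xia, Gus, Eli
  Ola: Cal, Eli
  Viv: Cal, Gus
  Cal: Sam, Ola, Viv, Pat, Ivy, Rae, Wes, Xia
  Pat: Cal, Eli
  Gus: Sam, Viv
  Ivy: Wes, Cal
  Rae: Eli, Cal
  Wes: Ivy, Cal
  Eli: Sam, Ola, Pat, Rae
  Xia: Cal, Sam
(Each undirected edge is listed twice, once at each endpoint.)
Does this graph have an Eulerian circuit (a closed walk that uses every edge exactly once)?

Degrees: Sam:4, Ola:2, Viv:2, Cal:8, Pat:2, Gus:2, Ivy:2, Rae:2, Wes:2, Eli:4, Xia:2
Every vertex has even degree and the edges form a single connected piece, so an Eulerian circuit exists.

Yes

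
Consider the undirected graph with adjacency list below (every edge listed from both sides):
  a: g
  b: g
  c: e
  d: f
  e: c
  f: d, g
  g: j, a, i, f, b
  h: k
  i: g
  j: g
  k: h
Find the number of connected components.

3

Component: {c, e}
Component: {h, k}
Component: {a, b, d, f, g, i, j}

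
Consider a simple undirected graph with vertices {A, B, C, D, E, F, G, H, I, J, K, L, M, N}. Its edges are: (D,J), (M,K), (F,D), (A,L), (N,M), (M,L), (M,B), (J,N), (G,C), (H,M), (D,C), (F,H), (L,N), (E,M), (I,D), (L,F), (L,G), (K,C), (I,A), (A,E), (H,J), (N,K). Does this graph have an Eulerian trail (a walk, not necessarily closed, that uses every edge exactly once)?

No

Degrees: A:3, B:1, C:3, D:4, E:2, F:3, G:2, H:3, I:2, J:3, K:3, L:5, M:6, N:4
Odd-degree vertices: A, B, C, F, H, J, K, L (8 total).
With 8 odd-degree vertices (more than two), no single trail can use every edge.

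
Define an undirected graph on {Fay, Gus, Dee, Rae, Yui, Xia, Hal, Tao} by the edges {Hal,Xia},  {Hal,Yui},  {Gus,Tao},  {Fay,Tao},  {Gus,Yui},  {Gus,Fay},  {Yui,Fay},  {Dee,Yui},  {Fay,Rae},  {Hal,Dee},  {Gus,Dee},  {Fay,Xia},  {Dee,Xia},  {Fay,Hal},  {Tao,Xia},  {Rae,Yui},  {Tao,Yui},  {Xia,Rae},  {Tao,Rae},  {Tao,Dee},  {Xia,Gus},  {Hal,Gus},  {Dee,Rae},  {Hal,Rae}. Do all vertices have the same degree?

Degrees: Fay:6, Gus:6, Dee:6, Rae:6, Yui:6, Xia:6, Hal:6, Tao:6
All degrees equal 6; the graph is regular.

Yes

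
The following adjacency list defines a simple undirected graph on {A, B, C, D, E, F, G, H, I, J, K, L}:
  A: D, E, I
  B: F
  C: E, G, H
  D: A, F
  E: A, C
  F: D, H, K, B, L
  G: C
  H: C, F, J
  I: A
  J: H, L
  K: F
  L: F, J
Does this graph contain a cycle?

|V| = 12, |E| = 13, number of components = 1.
Since 13 > 12 - 1, a cycle must exist; for instance F-H-J-L-F.

Yes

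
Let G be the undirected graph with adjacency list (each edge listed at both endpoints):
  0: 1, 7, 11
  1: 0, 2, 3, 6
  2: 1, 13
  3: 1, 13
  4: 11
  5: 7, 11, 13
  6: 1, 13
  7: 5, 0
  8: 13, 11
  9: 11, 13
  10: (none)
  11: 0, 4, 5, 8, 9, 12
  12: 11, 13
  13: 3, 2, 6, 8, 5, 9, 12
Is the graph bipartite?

Yes

Partition the vertices as {1, 7, 10, 11, 13} vs {0, 2, 3, 4, 5, 6, 8, 9, 12}. Each listed edge has one endpoint in each part, so the graph is bipartite.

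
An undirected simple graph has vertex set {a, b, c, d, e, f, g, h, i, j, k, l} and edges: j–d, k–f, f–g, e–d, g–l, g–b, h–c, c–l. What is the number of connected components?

Component: {a}
Component: {i}
Component: {d, e, j}
Component: {b, c, f, g, h, k, l}

4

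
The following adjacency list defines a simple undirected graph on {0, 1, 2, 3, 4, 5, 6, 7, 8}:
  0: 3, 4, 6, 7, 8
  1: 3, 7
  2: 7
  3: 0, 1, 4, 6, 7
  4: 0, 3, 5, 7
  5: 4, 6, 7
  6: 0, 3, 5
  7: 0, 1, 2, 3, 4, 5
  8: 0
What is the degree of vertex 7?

6

Neighbors of 7: 0, 1, 2, 3, 4, 5.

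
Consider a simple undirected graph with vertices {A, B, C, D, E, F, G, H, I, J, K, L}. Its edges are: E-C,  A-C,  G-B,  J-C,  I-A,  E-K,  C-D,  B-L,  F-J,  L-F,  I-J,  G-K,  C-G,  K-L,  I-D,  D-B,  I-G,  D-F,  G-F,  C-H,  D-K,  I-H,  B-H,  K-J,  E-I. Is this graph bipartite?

Yes

A valid 2-coloring puts {B, C, F, I, K} on one side and {A, D, E, G, H, J, L} on the other; every edge crosses between the two sides.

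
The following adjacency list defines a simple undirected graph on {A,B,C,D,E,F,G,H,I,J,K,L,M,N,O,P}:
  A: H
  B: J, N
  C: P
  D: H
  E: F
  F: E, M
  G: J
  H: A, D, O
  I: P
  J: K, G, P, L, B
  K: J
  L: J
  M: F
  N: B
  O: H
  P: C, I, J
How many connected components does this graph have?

Component: {E, F, M}
Component: {A, D, H, O}
Component: {B, C, G, I, J, K, L, N, P}

3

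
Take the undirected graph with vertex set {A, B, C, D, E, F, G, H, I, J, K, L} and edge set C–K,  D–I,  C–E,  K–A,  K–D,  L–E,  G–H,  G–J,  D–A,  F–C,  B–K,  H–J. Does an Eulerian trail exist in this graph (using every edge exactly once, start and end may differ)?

No

Degrees: A:2, B:1, C:3, D:3, E:2, F:1, G:2, H:2, I:1, J:2, K:4, L:1
Odd-degree vertices: B, C, D, F, I, L (6 total).
An Eulerian trail requires 0 or 2 odd-degree vertices; here there are 6.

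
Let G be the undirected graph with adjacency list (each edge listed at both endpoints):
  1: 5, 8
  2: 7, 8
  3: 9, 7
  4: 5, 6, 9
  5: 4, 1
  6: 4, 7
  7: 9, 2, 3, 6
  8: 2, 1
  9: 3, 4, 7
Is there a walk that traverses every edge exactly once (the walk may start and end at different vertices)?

Yes

Degrees: 1:2, 2:2, 3:2, 4:3, 5:2, 6:2, 7:4, 8:2, 9:3
Odd-degree vertices: 4, 9 (2 total).
The non-isolated vertices are connected and exactly 2 have odd degree, so an Eulerian trail exists (from 4 to 9).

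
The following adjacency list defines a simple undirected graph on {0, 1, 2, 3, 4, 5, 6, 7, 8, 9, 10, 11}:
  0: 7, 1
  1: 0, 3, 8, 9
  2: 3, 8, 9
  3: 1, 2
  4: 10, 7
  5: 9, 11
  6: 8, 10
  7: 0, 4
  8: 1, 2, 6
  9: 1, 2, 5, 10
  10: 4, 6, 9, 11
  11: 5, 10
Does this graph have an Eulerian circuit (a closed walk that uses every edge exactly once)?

Degrees: 0:2, 1:4, 2:3, 3:2, 4:2, 5:2, 6:2, 7:2, 8:3, 9:4, 10:4, 11:2
Vertices with odd degree: 2, 8. An Eulerian circuit requires all degrees even.

No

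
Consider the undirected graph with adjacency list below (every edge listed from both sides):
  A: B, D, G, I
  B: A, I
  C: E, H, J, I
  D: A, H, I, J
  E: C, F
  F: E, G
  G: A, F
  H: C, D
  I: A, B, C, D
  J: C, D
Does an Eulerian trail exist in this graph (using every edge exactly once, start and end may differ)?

Yes

Degrees: A:4, B:2, C:4, D:4, E:2, F:2, G:2, H:2, I:4, J:2
Odd-degree vertices: none (0 total).
The non-isolated vertices are connected and exactly 0 have odd degree, so an Eulerian trail exists.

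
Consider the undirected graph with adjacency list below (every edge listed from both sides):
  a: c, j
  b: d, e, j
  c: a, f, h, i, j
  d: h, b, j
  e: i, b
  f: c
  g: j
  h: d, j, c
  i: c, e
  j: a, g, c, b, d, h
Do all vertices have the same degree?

Degrees: a:2, b:3, c:5, d:3, e:2, f:1, g:1, h:3, i:2, j:6
Degrees are not all equal (e.g. deg(f)=1 but deg(j)=6); not regular.

No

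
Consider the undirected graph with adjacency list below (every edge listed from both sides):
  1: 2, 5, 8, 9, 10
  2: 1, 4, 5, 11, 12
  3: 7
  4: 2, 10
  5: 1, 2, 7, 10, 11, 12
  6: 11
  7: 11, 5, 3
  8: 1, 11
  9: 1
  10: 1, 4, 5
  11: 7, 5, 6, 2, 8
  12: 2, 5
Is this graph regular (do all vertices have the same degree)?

Degrees: 1:5, 2:5, 3:1, 4:2, 5:6, 6:1, 7:3, 8:2, 9:1, 10:3, 11:5, 12:2
Degrees are not all equal (e.g. deg(3)=1 but deg(5)=6); not regular.

No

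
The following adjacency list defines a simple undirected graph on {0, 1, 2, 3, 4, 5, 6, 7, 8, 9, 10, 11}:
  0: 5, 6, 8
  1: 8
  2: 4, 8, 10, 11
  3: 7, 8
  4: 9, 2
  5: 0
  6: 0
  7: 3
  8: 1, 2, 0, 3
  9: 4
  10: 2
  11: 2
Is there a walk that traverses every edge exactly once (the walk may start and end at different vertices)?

Degrees: 0:3, 1:1, 2:4, 3:2, 4:2, 5:1, 6:1, 7:1, 8:4, 9:1, 10:1, 11:1
Odd-degree vertices: 0, 1, 5, 6, 7, 9, 10, 11 (8 total).
With 8 odd-degree vertices (more than two), no single trail can use every edge.

No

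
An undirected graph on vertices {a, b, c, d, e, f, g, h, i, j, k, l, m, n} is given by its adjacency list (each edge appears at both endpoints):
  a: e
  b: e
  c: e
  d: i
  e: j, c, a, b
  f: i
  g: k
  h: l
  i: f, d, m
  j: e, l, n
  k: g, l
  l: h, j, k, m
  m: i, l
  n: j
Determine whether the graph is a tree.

|V| = 14, |E| = 13.
It is connected with exactly 13 edges, hence acyclic — it is a tree.

Yes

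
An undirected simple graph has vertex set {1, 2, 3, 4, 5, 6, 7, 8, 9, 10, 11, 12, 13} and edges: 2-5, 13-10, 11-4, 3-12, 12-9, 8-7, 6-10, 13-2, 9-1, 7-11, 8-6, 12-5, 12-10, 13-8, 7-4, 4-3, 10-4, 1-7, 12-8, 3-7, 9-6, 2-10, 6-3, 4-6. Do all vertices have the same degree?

No

Degrees: 1:2, 2:3, 3:4, 4:5, 5:2, 6:5, 7:5, 8:4, 9:3, 10:5, 11:2, 12:5, 13:3
Vertex 1 has degree 2 while 4 has degree 5, so the graph is not regular.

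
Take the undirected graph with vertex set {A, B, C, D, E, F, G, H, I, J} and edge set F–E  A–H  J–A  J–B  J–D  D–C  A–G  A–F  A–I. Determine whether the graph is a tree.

|V| = 10, |E| = 9.
Connected and |E| = |V| - 1, which characterizes a tree.

Yes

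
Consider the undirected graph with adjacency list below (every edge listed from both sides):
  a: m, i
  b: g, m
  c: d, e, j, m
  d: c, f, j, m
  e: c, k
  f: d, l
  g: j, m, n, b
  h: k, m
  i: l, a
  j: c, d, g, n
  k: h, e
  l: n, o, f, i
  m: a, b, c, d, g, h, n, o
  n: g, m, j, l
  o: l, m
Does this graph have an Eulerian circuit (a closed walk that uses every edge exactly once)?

Yes

Degrees: a:2, b:2, c:4, d:4, e:2, f:2, g:4, h:2, i:2, j:4, k:2, l:4, m:8, n:4, o:2
All degrees are even and the non-isolated vertices are connected — an Eulerian circuit exists.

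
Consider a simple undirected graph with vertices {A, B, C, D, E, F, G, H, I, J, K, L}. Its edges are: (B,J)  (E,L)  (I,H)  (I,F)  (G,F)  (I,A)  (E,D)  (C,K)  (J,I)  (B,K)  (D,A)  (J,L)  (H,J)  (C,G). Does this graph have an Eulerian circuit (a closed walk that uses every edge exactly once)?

Yes

Degrees: A:2, B:2, C:2, D:2, E:2, F:2, G:2, H:2, I:4, J:4, K:2, L:2
Every vertex has even degree and the edges form a single connected piece, so an Eulerian circuit exists.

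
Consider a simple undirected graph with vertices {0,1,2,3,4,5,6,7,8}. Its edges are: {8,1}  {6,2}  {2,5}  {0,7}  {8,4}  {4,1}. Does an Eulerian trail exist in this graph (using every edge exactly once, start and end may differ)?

No

Degrees: 0:1, 1:2, 2:2, 3:0, 4:2, 5:1, 6:1, 7:1, 8:2
Odd-degree vertices: 0, 5, 6, 7 (4 total).
An Eulerian trail requires 0 or 2 odd-degree vertices; here there are 4.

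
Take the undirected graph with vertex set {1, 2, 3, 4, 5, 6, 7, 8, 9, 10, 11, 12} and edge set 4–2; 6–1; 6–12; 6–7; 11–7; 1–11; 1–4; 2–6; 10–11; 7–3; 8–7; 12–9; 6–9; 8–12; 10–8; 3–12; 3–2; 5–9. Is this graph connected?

A breadth-first search from 1 visits 1, 6, 4, 11, 12, 7, 9, 2, 10, 3, 8, 5 — all 12 vertices — so the graph is connected.

Yes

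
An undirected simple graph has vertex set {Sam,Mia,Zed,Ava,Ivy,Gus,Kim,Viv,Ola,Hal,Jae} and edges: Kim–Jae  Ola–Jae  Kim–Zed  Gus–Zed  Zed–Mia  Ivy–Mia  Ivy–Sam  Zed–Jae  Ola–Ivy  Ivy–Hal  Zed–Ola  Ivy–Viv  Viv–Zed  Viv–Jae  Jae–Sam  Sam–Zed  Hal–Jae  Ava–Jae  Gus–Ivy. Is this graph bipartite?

No

Sam-Zed-Jae-Sam is an odd cycle (length 3), and a bipartite graph can contain only even cycles.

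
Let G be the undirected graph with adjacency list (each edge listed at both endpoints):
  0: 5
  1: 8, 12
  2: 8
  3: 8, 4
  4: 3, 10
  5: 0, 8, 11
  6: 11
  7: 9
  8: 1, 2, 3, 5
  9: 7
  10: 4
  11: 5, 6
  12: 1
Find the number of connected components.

Component: {7, 9}
Component: {0, 1, 2, 3, 4, 5, 6, 8, 10, 11, 12}

2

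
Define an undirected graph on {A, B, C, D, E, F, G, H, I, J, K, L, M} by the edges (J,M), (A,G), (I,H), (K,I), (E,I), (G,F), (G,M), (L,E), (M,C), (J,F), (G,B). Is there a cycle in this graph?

The graph has 13 vertices, 11 edges, and 3 connected components.
One cycle is G-M-J-F-G.

Yes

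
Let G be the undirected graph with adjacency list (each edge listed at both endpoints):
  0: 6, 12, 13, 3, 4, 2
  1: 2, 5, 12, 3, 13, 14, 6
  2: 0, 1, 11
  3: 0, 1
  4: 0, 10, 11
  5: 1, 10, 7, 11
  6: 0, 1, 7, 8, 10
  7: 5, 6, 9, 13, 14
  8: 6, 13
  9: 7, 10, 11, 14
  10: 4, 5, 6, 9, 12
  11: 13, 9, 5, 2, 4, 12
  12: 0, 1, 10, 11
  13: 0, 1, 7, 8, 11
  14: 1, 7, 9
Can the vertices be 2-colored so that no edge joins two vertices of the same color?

No

The cycle 7-9-14-7 has length 3, which is odd, so the graph is not bipartite.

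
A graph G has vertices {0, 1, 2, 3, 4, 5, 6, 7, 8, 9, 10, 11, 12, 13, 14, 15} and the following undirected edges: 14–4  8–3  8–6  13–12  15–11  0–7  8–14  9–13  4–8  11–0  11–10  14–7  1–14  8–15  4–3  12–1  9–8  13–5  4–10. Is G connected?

Component: {2}
Component: {0, 1, 3, 4, 5, 6, 7, 8, 9, 10, 11, 12, 13, 14, 15}
There are 2 separate components, so the graph is not connected.

No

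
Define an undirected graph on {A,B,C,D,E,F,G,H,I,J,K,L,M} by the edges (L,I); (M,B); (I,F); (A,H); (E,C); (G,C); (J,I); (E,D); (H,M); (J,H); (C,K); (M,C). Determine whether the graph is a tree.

|V| = 13, |E| = 12.
It is connected with exactly 12 edges, hence acyclic — it is a tree.

Yes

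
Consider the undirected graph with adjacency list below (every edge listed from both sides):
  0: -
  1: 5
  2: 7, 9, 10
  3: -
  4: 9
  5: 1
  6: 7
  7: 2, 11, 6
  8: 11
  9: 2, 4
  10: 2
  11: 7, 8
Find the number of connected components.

4

Component: {0}
Component: {3}
Component: {1, 5}
Component: {2, 4, 6, 7, 8, 9, 10, 11}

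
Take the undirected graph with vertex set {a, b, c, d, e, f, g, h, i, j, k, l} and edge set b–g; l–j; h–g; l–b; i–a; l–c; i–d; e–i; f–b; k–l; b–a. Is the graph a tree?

The graph has 12 vertices and 11 edges.
It is connected with exactly 11 edges, hence acyclic — it is a tree.

Yes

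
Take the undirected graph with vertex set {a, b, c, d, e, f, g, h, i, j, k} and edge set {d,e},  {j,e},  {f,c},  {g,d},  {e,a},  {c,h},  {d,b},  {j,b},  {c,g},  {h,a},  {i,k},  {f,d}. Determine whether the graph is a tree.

|V| = 11, |E| = 12.
It is not connected, so it is not a tree.

No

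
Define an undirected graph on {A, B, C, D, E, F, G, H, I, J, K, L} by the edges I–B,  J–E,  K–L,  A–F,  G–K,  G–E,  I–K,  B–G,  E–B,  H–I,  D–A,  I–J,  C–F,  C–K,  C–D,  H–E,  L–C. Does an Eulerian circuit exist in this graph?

Degrees: A:2, B:3, C:4, D:2, E:4, F:2, G:3, H:2, I:4, J:2, K:4, L:2
B, G have odd degree; an Eulerian circuit needs every degree to be even, so none exists.

No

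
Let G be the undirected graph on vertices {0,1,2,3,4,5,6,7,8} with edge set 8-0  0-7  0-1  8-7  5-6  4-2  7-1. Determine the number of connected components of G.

4

Component: {3}
Component: {2, 4}
Component: {5, 6}
Component: {0, 1, 7, 8}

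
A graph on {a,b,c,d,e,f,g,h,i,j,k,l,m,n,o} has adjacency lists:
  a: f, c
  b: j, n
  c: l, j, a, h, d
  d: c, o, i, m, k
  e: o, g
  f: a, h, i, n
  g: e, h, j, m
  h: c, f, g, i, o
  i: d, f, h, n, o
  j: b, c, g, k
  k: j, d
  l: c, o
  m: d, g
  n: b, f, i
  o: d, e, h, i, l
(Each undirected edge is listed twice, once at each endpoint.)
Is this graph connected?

Starting from a and exploring outward reaches every vertex (a, c, f, d, h, l, j, n, i, k, m, o, g, b, e); the graph is connected.

Yes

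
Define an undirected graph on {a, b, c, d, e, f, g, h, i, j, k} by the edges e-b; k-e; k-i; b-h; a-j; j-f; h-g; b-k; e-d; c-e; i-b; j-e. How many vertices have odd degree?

8

Degrees: a:1, b:4, c:1, d:1, e:5, f:1, g:1, h:2, i:2, j:3, k:3
Odd-degree vertices: a, c, d, e, f, g, j, k.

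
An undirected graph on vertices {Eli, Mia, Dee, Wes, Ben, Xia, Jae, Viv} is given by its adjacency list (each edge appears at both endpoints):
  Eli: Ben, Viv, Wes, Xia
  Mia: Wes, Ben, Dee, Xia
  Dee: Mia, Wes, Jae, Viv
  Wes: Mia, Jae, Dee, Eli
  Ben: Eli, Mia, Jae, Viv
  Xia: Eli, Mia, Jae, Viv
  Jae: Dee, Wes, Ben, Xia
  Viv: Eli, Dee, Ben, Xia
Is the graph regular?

Yes

Degrees: Eli:4, Mia:4, Dee:4, Wes:4, Ben:4, Xia:4, Jae:4, Viv:4
Every vertex has degree 4, so the graph is 4-regular.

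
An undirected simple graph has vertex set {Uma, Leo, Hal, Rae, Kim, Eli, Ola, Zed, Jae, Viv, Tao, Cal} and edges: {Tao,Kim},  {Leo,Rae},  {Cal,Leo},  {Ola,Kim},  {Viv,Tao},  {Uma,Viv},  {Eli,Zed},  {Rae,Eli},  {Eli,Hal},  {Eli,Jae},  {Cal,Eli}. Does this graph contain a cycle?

|V| = 12, |E| = 11, number of components = 2.
One cycle is Leo-Rae-Eli-Cal-Leo.

Yes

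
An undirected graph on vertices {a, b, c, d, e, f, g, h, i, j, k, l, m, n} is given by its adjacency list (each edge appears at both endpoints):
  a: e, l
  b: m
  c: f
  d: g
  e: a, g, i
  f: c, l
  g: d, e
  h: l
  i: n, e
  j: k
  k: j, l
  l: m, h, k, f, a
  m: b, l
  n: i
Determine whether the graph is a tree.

Yes

|V| = 14, |E| = 13.
Connected and |E| = |V| - 1, which characterizes a tree.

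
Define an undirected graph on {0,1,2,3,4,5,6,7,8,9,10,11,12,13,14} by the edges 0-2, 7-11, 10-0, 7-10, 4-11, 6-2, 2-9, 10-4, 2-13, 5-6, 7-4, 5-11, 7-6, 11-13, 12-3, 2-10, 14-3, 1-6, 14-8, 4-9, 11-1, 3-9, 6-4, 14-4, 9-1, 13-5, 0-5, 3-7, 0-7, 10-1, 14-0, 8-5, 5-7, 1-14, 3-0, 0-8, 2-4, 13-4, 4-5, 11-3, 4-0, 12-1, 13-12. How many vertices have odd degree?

8

Degrees: 0:8, 1:6, 2:6, 3:6, 4:10, 5:7, 6:5, 7:7, 8:3, 9:4, 10:5, 11:6, 12:3, 13:5, 14:5
Odd-degree vertices: 5, 6, 7, 8, 10, 12, 13, 14.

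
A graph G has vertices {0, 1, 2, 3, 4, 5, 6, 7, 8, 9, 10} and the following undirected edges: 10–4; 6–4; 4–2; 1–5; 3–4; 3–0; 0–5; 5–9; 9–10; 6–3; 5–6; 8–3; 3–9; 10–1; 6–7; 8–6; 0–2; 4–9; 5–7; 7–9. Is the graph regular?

Degrees: 0:3, 1:2, 2:2, 3:5, 4:5, 5:5, 6:5, 7:3, 8:2, 9:5, 10:3
Degrees are not all equal (e.g. deg(1)=2 but deg(3)=5); not regular.

No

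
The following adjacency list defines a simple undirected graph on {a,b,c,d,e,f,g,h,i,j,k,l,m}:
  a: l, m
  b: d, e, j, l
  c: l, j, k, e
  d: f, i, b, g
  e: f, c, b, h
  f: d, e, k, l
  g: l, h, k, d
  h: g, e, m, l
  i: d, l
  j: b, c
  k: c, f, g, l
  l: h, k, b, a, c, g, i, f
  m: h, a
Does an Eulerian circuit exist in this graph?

Yes

Degrees: a:2, b:4, c:4, d:4, e:4, f:4, g:4, h:4, i:2, j:2, k:4, l:8, m:2
All degrees are even and the non-isolated vertices are connected — an Eulerian circuit exists.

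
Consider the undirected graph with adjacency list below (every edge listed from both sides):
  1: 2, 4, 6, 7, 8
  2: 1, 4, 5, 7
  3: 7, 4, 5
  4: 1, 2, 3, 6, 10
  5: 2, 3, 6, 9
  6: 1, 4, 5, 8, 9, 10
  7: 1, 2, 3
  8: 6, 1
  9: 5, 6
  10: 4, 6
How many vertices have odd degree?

4

Degrees: 1:5, 2:4, 3:3, 4:5, 5:4, 6:6, 7:3, 8:2, 9:2, 10:2
Odd-degree vertices: 1, 3, 4, 7.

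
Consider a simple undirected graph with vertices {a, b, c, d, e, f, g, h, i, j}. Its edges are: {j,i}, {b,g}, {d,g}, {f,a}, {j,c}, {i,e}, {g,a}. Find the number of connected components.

3

Component: {h}
Component: {c, e, i, j}
Component: {a, b, d, f, g}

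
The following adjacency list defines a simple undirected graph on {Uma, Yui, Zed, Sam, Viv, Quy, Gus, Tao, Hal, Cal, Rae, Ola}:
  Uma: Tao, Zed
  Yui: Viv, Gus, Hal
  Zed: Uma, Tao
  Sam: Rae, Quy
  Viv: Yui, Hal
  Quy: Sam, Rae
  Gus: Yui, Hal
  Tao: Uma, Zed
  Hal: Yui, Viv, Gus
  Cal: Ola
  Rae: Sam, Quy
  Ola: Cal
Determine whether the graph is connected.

Component: {Cal, Ola}
Component: {Uma, Zed, Tao}
Component: {Sam, Quy, Rae}
Component: {Yui, Viv, Gus, Hal}
No edge joins these 4 groups, so the graph is disconnected.

No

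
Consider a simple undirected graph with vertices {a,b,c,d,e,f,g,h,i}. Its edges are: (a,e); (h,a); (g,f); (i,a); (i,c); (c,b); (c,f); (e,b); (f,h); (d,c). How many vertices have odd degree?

Degrees: a:3, b:2, c:4, d:1, e:2, f:3, g:1, h:2, i:2
Odd-degree vertices: a, d, f, g.

4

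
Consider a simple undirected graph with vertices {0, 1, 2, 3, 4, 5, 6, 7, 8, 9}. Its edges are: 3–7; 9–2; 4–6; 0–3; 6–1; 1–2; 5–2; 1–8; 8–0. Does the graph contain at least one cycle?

|V| = 10, |E| = 9, number of components = 1.
Since 9 = 10 - 1, the graph is a forest and contains no cycle.

No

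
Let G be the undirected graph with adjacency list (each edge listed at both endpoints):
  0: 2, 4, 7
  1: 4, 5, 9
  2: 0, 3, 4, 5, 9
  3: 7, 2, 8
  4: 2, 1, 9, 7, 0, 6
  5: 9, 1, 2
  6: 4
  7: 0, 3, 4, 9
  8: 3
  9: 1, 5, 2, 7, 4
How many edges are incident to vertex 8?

Neighbors of 8: 3.

1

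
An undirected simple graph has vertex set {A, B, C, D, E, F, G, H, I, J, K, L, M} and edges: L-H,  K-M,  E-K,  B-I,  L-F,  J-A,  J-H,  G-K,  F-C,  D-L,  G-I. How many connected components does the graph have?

2

Component: {B, E, G, I, K, M}
Component: {A, C, D, F, H, J, L}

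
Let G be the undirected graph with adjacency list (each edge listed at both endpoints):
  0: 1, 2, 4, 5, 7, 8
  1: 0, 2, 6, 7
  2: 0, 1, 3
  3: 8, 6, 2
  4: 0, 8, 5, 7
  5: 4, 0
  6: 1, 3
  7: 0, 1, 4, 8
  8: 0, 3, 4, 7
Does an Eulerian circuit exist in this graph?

No

Degrees: 0:6, 1:4, 2:3, 3:3, 4:4, 5:2, 6:2, 7:4, 8:4
Vertices with odd degree: 2, 3. An Eulerian circuit requires all degrees even.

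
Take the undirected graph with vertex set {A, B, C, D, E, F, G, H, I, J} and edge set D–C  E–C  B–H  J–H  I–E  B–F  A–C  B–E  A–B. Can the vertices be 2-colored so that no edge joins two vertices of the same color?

Color {B, C, G, I, J} black and {A, D, E, F, H} white. No edge joins two same-colored vertices, so the graph is bipartite.

Yes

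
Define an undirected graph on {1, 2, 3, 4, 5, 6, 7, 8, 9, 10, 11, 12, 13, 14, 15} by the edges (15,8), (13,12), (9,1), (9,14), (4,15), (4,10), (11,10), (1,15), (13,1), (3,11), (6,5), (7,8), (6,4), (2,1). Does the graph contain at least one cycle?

No

The graph has 15 vertices, 14 edges, and 1 connected component.
A forest on 15 vertices with 1 component has exactly 14 edges, which matches — so no cycle.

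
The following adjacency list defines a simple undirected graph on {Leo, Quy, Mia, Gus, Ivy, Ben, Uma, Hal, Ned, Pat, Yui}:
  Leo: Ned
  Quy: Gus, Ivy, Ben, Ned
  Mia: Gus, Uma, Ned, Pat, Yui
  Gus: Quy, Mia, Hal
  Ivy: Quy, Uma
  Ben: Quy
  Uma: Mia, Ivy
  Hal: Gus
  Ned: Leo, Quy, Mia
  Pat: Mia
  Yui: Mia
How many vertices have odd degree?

Degrees: Leo:1, Quy:4, Mia:5, Gus:3, Ivy:2, Ben:1, Uma:2, Hal:1, Ned:3, Pat:1, Yui:1
Odd-degree vertices: Leo, Mia, Gus, Ben, Hal, Ned, Pat, Yui.

8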